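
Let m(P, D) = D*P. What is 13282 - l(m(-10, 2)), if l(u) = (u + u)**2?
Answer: 11682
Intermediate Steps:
l(u) = 4*u**2 (l(u) = (2*u)**2 = 4*u**2)
13282 - l(m(-10, 2)) = 13282 - 4*(2*(-10))**2 = 13282 - 4*(-20)**2 = 13282 - 4*400 = 13282 - 1*1600 = 13282 - 1600 = 11682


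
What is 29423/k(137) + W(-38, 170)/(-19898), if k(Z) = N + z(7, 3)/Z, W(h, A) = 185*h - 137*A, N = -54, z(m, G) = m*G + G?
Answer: -39992141659/73363926 ≈ -545.12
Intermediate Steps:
z(m, G) = G + G*m (z(m, G) = G*m + G = G + G*m)
W(h, A) = -137*A + 185*h
k(Z) = -54 + 24/Z (k(Z) = -54 + (3*(1 + 7))/Z = -54 + (3*8)/Z = -54 + 24/Z)
29423/k(137) + W(-38, 170)/(-19898) = 29423/(-54 + 24/137) + (-137*170 + 185*(-38))/(-19898) = 29423/(-54 + 24*(1/137)) + (-23290 - 7030)*(-1/19898) = 29423/(-54 + 24/137) - 30320*(-1/19898) = 29423/(-7374/137) + 15160/9949 = 29423*(-137/7374) + 15160/9949 = -4030951/7374 + 15160/9949 = -39992141659/73363926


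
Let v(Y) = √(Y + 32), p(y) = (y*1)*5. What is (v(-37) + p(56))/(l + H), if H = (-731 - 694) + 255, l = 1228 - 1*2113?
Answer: -56/411 - I*√5/2055 ≈ -0.13625 - 0.0010881*I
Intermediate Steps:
l = -885 (l = 1228 - 2113 = -885)
p(y) = 5*y (p(y) = y*5 = 5*y)
v(Y) = √(32 + Y)
H = -1170 (H = -1425 + 255 = -1170)
(v(-37) + p(56))/(l + H) = (√(32 - 37) + 5*56)/(-885 - 1170) = (√(-5) + 280)/(-2055) = (I*√5 + 280)*(-1/2055) = (280 + I*√5)*(-1/2055) = -56/411 - I*√5/2055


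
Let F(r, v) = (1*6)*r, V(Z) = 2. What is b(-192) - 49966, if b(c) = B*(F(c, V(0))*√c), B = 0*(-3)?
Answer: -49966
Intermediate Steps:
B = 0
F(r, v) = 6*r
b(c) = 0 (b(c) = 0*((6*c)*√c) = 0*(6*c^(3/2)) = 0)
b(-192) - 49966 = 0 - 49966 = -49966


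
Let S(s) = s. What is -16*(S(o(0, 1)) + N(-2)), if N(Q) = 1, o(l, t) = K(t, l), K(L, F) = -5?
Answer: 64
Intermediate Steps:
o(l, t) = -5
-16*(S(o(0, 1)) + N(-2)) = -16*(-5 + 1) = -16*(-4) = 64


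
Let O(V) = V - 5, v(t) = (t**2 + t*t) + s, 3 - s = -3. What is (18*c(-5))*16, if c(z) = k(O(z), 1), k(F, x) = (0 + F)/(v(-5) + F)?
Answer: -1440/23 ≈ -62.609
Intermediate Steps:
s = 6 (s = 3 - 1*(-3) = 3 + 3 = 6)
v(t) = 6 + 2*t**2 (v(t) = (t**2 + t*t) + 6 = (t**2 + t**2) + 6 = 2*t**2 + 6 = 6 + 2*t**2)
O(V) = -5 + V
k(F, x) = F/(56 + F) (k(F, x) = (0 + F)/((6 + 2*(-5)**2) + F) = F/((6 + 2*25) + F) = F/((6 + 50) + F) = F/(56 + F))
c(z) = (-5 + z)/(51 + z) (c(z) = (-5 + z)/(56 + (-5 + z)) = (-5 + z)/(51 + z))
(18*c(-5))*16 = (18*((-5 - 5)/(51 - 5)))*16 = (18*(-10/46))*16 = (18*((1/46)*(-10)))*16 = (18*(-5/23))*16 = -90/23*16 = -1440/23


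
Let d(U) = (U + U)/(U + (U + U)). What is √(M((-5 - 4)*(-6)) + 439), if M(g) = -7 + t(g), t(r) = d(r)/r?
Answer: √34993/9 ≈ 20.785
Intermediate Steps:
d(U) = ⅔ (d(U) = (2*U)/(U + 2*U) = (2*U)/((3*U)) = (2*U)*(1/(3*U)) = ⅔)
t(r) = 2/(3*r)
M(g) = -7 + 2/(3*g)
√(M((-5 - 4)*(-6)) + 439) = √((-7 + 2/(3*(((-5 - 4)*(-6))))) + 439) = √((-7 + 2/(3*((-9*(-6))))) + 439) = √((-7 + (⅔)/54) + 439) = √((-7 + (⅔)*(1/54)) + 439) = √((-7 + 1/81) + 439) = √(-566/81 + 439) = √(34993/81) = √34993/9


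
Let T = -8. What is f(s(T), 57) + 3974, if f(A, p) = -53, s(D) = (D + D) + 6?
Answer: 3921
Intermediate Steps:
s(D) = 6 + 2*D (s(D) = 2*D + 6 = 6 + 2*D)
f(s(T), 57) + 3974 = -53 + 3974 = 3921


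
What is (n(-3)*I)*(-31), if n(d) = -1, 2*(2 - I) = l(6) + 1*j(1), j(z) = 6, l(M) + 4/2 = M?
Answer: -93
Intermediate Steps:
l(M) = -2 + M
I = -3 (I = 2 - ((-2 + 6) + 1*6)/2 = 2 - (4 + 6)/2 = 2 - ½*10 = 2 - 5 = -3)
(n(-3)*I)*(-31) = -1*(-3)*(-31) = 3*(-31) = -93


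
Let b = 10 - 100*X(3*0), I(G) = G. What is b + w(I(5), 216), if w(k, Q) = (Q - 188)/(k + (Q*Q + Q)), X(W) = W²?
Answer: 468798/46877 ≈ 10.001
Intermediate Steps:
w(k, Q) = (-188 + Q)/(Q + k + Q²) (w(k, Q) = (-188 + Q)/(k + (Q² + Q)) = (-188 + Q)/(k + (Q + Q²)) = (-188 + Q)/(Q + k + Q²))
b = 10 (b = 10 - 100*(3*0)² = 10 - 100*0² = 10 - 100*0 = 10 + 0 = 10)
b + w(I(5), 216) = 10 + (-188 + 216)/(216 + 5 + 216²) = 10 + 28/(216 + 5 + 46656) = 10 + 28/46877 = 468798/46877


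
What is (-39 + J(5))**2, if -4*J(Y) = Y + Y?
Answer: 6889/4 ≈ 1722.3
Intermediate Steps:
J(Y) = -Y/2 (J(Y) = -(Y + Y)/4 = -Y/2)
(-39 + J(5))**2 = (-39 - 1/2*5)**2 = (-39 - 5/2)**2 = (-83/2)**2 = 6889/4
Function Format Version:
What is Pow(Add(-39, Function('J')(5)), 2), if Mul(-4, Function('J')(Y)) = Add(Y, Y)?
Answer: Rational(6889, 4) ≈ 1722.3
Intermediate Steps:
Function('J')(Y) = Mul(Rational(-1, 2), Y) (Function('J')(Y) = Mul(Rational(-1, 4), Add(Y, Y)) = Mul(Rational(-1, 4), Mul(2, Y)) = Mul(Rational(-1, 2), Y))
Pow(Add(-39, Function('J')(5)), 2) = Pow(Add(-39, Mul(Rational(-1, 2), 5)), 2) = Pow(Add(-39, Rational(-5, 2)), 2) = Pow(Rational(-83, 2), 2) = Rational(6889, 4)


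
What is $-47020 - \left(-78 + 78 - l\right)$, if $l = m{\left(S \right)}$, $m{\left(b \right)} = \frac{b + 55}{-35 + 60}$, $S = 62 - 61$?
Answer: $- \frac{1175444}{25} \approx -47018.0$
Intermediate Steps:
$S = 1$ ($S = 62 - 61 = 1$)
$m{\left(b \right)} = \frac{11}{5} + \frac{b}{25}$ ($m{\left(b \right)} = \frac{55 + b}{25} = \left(55 + b\right) \frac{1}{25} = \frac{11}{5} + \frac{b}{25}$)
$l = \frac{56}{25}$ ($l = \frac{11}{5} + \frac{1}{25} \cdot 1 = \frac{11}{5} + \frac{1}{25} = \frac{56}{25} \approx 2.24$)
$-47020 - \left(-78 + 78 - l\right) = -47020 + \left(\frac{56}{25} - \left(-78 - -78\right)\right) = -47020 + \left(\frac{56}{25} - \left(-78 + 78\right)\right) = -47020 + \left(\frac{56}{25} - 0\right) = -47020 + \left(\frac{56}{25} + 0\right) = -47020 + \frac{56}{25} = - \frac{1175444}{25}$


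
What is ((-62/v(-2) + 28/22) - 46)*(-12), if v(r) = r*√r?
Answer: 5904/11 + 186*I*√2 ≈ 536.73 + 263.04*I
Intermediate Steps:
v(r) = r^(3/2)
((-62/v(-2) + 28/22) - 46)*(-12) = ((-62*I*√2/4 + 28/22) - 46)*(-12) = ((-62*I*√2/4 + 28*(1/22)) - 46)*(-12) = ((-31*I*√2/2 + 14/11) - 46)*(-12) = ((14/11 - 31*I*√2/2) - 46)*(-12) = (-492/11 - 31*I*√2/2)*(-12) = 5904/11 + 186*I*√2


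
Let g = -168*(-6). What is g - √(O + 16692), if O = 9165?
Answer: 1008 - 39*√17 ≈ 847.20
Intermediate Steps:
g = 1008
g - √(O + 16692) = 1008 - √(9165 + 16692) = 1008 - √25857 = 1008 - 39*√17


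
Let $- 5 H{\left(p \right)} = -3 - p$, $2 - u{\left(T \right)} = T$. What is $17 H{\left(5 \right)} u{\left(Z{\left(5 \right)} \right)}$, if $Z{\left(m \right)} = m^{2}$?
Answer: $- \frac{3128}{5} \approx -625.6$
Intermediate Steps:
$u{\left(T \right)} = 2 - T$
$H{\left(p \right)} = \frac{3}{5} + \frac{p}{5}$ ($H{\left(p \right)} = - \frac{-3 - p}{5} = \frac{3}{5} + \frac{p}{5}$)
$17 H{\left(5 \right)} u{\left(Z{\left(5 \right)} \right)} = 17 \left(\frac{3}{5} + \frac{1}{5} \cdot 5\right) \left(2 - 5^{2}\right) = 17 \left(\frac{3}{5} + 1\right) \left(2 - 25\right) = 17 \cdot \frac{8}{5} \left(2 - 25\right) = \frac{136}{5} \left(-23\right) = - \frac{3128}{5}$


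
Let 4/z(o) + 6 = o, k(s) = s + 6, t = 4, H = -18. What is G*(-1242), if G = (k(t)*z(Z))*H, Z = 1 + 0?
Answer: -178848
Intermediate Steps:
Z = 1
k(s) = 6 + s
z(o) = 4/(-6 + o)
G = 144 (G = ((6 + 4)*(4/(-6 + 1)))*(-18) = (10*(4/(-5)))*(-18) = (10*(4*(-⅕)))*(-18) = (10*(-⅘))*(-18) = -8*(-18) = 144)
G*(-1242) = 144*(-1242) = -178848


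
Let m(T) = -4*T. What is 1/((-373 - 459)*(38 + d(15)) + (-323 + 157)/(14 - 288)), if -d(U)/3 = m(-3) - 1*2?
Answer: -137/911789 ≈ -0.00015025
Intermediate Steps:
d(U) = -30 (d(U) = -3*(-4*(-3) - 1*2) = -3*(12 - 2) = -3*10 = -30)
1/((-373 - 459)*(38 + d(15)) + (-323 + 157)/(14 - 288)) = 1/((-373 - 459)*(38 - 30) + (-323 + 157)/(14 - 288)) = 1/(-832*8 - 166/(-274)) = 1/(-6656 - 166*(-1/274)) = 1/(-6656 + 83/137) = 1/(-911789/137) = -137/911789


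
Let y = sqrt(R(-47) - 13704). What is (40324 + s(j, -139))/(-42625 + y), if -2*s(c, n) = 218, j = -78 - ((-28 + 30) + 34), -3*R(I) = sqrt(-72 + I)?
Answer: 120645/(-127875 + sqrt(3)*sqrt(-41112 - I*sqrt(119))) ≈ -0.94345 + 0.0025911*I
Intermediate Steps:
R(I) = -sqrt(-72 + I)/3
y = sqrt(-13704 - I*sqrt(119)/3) (y = sqrt(-sqrt(-72 - 47)/3 - 13704) = sqrt(-I*sqrt(119)/3 - 13704) = sqrt(-13704 - I*sqrt(119)/3) ≈ 0.016 - 117.06*I)
j = -114 (j = -78 - (2 + 34) = -78 - 1*36 = -78 - 36 = -114)
s(c, n) = -109 (s(c, n) = -1/2*218 = -109)
(40324 + s(j, -139))/(-42625 + y) = (40324 - 109)/(-42625 + sqrt(-123336 - 3*I*sqrt(119))/3) = 40215/(-42625 + sqrt(-123336 - 3*I*sqrt(119))/3)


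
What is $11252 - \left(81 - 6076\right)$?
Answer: $17247$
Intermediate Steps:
$11252 - \left(81 - 6076\right) = 11252 - -5995 = 11252 + 5995 = 17247$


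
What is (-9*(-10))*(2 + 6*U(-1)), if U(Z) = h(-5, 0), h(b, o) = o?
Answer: 180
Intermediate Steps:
U(Z) = 0
(-9*(-10))*(2 + 6*U(-1)) = (-9*(-10))*(2 + 6*0) = 90*(2 + 0) = 90*2 = 180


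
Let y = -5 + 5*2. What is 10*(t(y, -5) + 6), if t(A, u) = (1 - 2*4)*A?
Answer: -290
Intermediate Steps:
y = 5 (y = -5 + 10 = 5)
t(A, u) = -7*A (t(A, u) = (1 - 8)*A = -7*A)
10*(t(y, -5) + 6) = 10*(-7*5 + 6) = 10*(-35 + 6) = 10*(-29) = -290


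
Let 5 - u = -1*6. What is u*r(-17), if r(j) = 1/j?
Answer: -11/17 ≈ -0.64706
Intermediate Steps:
u = 11 (u = 5 - (-1)*6 = 5 - 1*(-6) = 5 + 6 = 11)
u*r(-17) = 11/(-17) = 11*(-1/17) = -11/17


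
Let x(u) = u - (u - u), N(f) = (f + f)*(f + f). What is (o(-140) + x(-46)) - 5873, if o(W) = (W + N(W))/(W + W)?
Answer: -12397/2 ≈ -6198.5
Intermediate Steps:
N(f) = 4*f² (N(f) = (2*f)*(2*f) = 4*f²)
x(u) = u (x(u) = u - 1*0 = u + 0 = u)
o(W) = (W + 4*W²)/(2*W) (o(W) = (W + 4*W²)/(W + W) = (W + 4*W²)/((2*W)) = (W + 4*W²)*(1/(2*W)) = (W + 4*W²)/(2*W))
(o(-140) + x(-46)) - 5873 = ((½ + 2*(-140)) - 46) - 5873 = ((½ - 280) - 46) - 5873 = (-559/2 - 46) - 5873 = -651/2 - 5873 = -12397/2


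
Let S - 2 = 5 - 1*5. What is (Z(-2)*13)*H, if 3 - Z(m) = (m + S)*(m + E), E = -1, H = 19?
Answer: 741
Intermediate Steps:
S = 2 (S = 2 + (5 - 1*5) = 2 + (5 - 5) = 2 + 0 = 2)
Z(m) = 3 - (-1 + m)*(2 + m) (Z(m) = 3 - (m + 2)*(m - 1) = 3 - (2 + m)*(-1 + m) = 3 - (-1 + m)*(2 + m))
(Z(-2)*13)*H = ((5 - 1*(-2) - 1*(-2)²)*13)*19 = ((5 + 2 - 1*4)*13)*19 = ((5 + 2 - 4)*13)*19 = (3*13)*19 = 39*19 = 741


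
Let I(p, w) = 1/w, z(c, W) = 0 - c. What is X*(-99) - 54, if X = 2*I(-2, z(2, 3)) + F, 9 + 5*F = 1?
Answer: 1017/5 ≈ 203.40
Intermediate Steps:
F = -8/5 (F = -9/5 + (⅕)*1 = -9/5 + ⅕ = -8/5 ≈ -1.6000)
z(c, W) = -c
X = -13/5 (X = 2/((-1*2)) - 8/5 = 2/(-2) - 8/5 = 2*(-½) - 8/5 = -1 - 8/5 = -13/5 ≈ -2.6000)
X*(-99) - 54 = -13/5*(-99) - 54 = 1287/5 - 54 = 1017/5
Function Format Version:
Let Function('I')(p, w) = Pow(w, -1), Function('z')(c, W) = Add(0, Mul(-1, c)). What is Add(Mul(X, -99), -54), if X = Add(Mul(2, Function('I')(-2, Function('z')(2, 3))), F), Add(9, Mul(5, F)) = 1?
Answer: Rational(1017, 5) ≈ 203.40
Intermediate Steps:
F = Rational(-8, 5) (F = Add(Rational(-9, 5), Mul(Rational(1, 5), 1)) = Add(Rational(-9, 5), Rational(1, 5)) = Rational(-8, 5) ≈ -1.6000)
Function('z')(c, W) = Mul(-1, c)
X = Rational(-13, 5) (X = Add(Mul(2, Pow(Mul(-1, 2), -1)), Rational(-8, 5)) = Add(Mul(2, Pow(-2, -1)), Rational(-8, 5)) = Add(Mul(2, Rational(-1, 2)), Rational(-8, 5)) = Add(-1, Rational(-8, 5)) = Rational(-13, 5) ≈ -2.6000)
Add(Mul(X, -99), -54) = Add(Mul(Rational(-13, 5), -99), -54) = Add(Rational(1287, 5), -54) = Rational(1017, 5)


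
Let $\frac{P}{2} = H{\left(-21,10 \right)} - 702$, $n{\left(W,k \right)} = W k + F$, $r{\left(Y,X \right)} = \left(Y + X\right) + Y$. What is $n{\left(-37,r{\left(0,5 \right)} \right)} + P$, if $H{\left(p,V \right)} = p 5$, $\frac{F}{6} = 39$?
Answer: $-1565$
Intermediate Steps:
$F = 234$ ($F = 6 \cdot 39 = 234$)
$H{\left(p,V \right)} = 5 p$
$r{\left(Y,X \right)} = X + 2 Y$ ($r{\left(Y,X \right)} = \left(X + Y\right) + Y = X + 2 Y$)
$n{\left(W,k \right)} = 234 + W k$ ($n{\left(W,k \right)} = W k + 234 = 234 + W k$)
$P = -1614$ ($P = 2 \left(5 \left(-21\right) - 702\right) = 2 \left(-105 - 702\right) = 2 \left(-807\right) = -1614$)
$n{\left(-37,r{\left(0,5 \right)} \right)} + P = \left(234 - 37 \left(5 + 2 \cdot 0\right)\right) - 1614 = \left(234 - 37 \left(5 + 0\right)\right) - 1614 = \left(234 - 185\right) - 1614 = 49 - 1614 = -1565$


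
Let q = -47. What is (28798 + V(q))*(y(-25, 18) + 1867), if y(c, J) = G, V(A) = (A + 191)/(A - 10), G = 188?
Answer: 1124319270/19 ≈ 5.9175e+7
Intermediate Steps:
V(A) = (191 + A)/(-10 + A)
y(c, J) = 188
(28798 + V(q))*(y(-25, 18) + 1867) = (28798 + (191 - 47)/(-10 - 47))*(188 + 1867) = (28798 + 144/(-57))*2055 = (28798 - 1/57*144)*2055 = (28798 - 48/19)*2055 = (547114/19)*2055 = 1124319270/19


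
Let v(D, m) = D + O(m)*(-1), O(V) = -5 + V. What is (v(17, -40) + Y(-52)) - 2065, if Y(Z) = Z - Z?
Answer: -2003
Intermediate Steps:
Y(Z) = 0
v(D, m) = 5 + D - m (v(D, m) = D + (-5 + m)*(-1) = D + (5 - m) = 5 + D - m)
(v(17, -40) + Y(-52)) - 2065 = ((5 + 17 - 1*(-40)) + 0) - 2065 = ((5 + 17 + 40) + 0) - 2065 = (62 + 0) - 2065 = 62 - 2065 = -2003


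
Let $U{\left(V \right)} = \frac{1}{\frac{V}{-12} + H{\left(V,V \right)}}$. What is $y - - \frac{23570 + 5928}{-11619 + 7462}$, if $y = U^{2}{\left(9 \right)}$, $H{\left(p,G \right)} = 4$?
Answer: $- \frac{4918650}{702533} \approx -7.0013$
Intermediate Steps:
$U{\left(V \right)} = \frac{1}{4 - \frac{V}{12}}$ ($U{\left(V \right)} = \frac{1}{\frac{V}{-12} + 4} = \frac{1}{V \left(- \frac{1}{12}\right) + 4} = \frac{1}{- \frac{V}{12} + 4} = \frac{1}{4 - \frac{V}{12}}$)
$y = \frac{16}{169}$ ($y = \left(- \frac{12}{-48 + 9}\right)^{2} = \left(- \frac{12}{-39}\right)^{2} = \left(\left(-12\right) \left(- \frac{1}{39}\right)\right)^{2} = \left(\frac{4}{13}\right)^{2} = \frac{16}{169} \approx 0.094675$)
$y - - \frac{23570 + 5928}{-11619 + 7462} = \frac{16}{169} - - \frac{23570 + 5928}{-11619 + 7462} = \frac{16}{169} - - \frac{29498}{-4157} = \frac{16}{169} - - \frac{29498 \left(-1\right)}{4157} = \frac{16}{169} - \left(-1\right) \left(- \frac{29498}{4157}\right) = \frac{16}{169} - \frac{29498}{4157} = - \frac{4918650}{702533}$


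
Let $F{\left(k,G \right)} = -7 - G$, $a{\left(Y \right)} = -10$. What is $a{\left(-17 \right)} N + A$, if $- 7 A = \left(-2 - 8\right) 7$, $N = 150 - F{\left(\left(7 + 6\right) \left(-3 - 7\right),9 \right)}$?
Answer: $-1650$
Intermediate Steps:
$N = 166$ ($N = 150 - \left(-7 - 9\right) = 150 - -16 = 150 + 16 = 166$)
$A = 10$ ($A = - \frac{\left(-2 - 8\right) 7}{7} = - \frac{\left(-10\right) 7}{7} = \left(- \frac{1}{7}\right) \left(-70\right) = 10$)
$a{\left(-17 \right)} N + A = \left(-10\right) 166 + 10 = -1660 + 10 = -1650$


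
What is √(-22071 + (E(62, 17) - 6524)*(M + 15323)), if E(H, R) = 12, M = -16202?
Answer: 3*√633553 ≈ 2387.9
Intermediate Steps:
√(-22071 + (E(62, 17) - 6524)*(M + 15323)) = √(-22071 + (12 - 6524)*(-16202 + 15323)) = √(-22071 - 6512*(-879)) = √(-22071 + 5724048) = √5701977 = 3*√633553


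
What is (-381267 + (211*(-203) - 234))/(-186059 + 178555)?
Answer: 212167/3752 ≈ 56.548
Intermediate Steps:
(-381267 + (211*(-203) - 234))/(-186059 + 178555) = (-381267 + (-42833 - 234))/(-7504) = (-381267 - 43067)*(-1/7504) = -424334*(-1/7504) = 212167/3752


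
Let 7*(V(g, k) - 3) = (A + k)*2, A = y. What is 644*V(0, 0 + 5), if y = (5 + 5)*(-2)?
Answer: -828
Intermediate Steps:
y = -20 (y = 10*(-2) = -20)
A = -20
V(g, k) = -19/7 + 2*k/7 (V(g, k) = 3 + ((-20 + k)*2)/7 = 3 + (-40 + 2*k)/7 = 3 + (-40/7 + 2*k/7) = -19/7 + 2*k/7)
644*V(0, 0 + 5) = 644*(-19/7 + 2*(0 + 5)/7) = 644*(-19/7 + (2/7)*5) = 644*(-19/7 + 10/7) = 644*(-9/7) = -828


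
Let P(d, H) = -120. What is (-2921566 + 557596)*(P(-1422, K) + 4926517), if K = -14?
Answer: -11645854716090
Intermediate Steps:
(-2921566 + 557596)*(P(-1422, K) + 4926517) = (-2921566 + 557596)*(-120 + 4926517) = -2363970*4926397 = -11645854716090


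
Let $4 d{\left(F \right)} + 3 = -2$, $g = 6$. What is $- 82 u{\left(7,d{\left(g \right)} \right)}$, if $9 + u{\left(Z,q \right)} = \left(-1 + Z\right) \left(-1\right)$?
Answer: $1230$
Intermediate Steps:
$d{\left(F \right)} = - \frac{5}{4}$ ($d{\left(F \right)} = - \frac{3}{4} + \frac{1}{4} \left(-2\right) = - \frac{3}{4} - \frac{1}{2} = - \frac{5}{4}$)
$u{\left(Z,q \right)} = -8 - Z$ ($u{\left(Z,q \right)} = -9 + \left(-1 + Z\right) \left(-1\right) = -9 - \left(-1 + Z\right) = -8 - Z$)
$- 82 u{\left(7,d{\left(g \right)} \right)} = - 82 \left(-8 - 7\right) = \left(-82\right) \left(-15\right) = 1230$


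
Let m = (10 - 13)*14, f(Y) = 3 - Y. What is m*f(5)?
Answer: 84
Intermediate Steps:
m = -42 (m = -3*14 = -42)
m*f(5) = -42*(3 - 1*5) = -42*(3 - 5) = -42*(-2) = 84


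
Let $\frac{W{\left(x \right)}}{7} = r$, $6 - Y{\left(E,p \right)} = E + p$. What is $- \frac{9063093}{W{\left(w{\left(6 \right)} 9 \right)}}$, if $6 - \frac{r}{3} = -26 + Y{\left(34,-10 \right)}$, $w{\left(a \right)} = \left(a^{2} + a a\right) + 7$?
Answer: $- \frac{3021031}{350} \approx -8631.5$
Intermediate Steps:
$Y{\left(E,p \right)} = 6 - E - p$ ($Y{\left(E,p \right)} = 6 - \left(E + p\right) = 6 - E - p$)
$w{\left(a \right)} = 7 + 2 a^{2}$ ($w{\left(a \right)} = \left(a^{2} + a^{2}\right) + 7 = 2 a^{2} + 7 = 7 + 2 a^{2}$)
$r = 150$ ($r = 18 - 3 \left(-26 - 18\right) = 18 - -132 = 18 + 132 = 150$)
$W{\left(x \right)} = 1050$ ($W{\left(x \right)} = 7 \cdot 150 = 1050$)
$- \frac{9063093}{W{\left(w{\left(6 \right)} 9 \right)}} = - \frac{9063093}{1050} = \left(-9063093\right) \frac{1}{1050} = - \frac{3021031}{350}$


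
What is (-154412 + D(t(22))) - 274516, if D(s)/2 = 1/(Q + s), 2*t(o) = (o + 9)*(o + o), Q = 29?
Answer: -304967806/711 ≈ -4.2893e+5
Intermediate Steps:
t(o) = o*(9 + o) (t(o) = ((o + 9)*(o + o))/2 = ((9 + o)*(2*o))/2 = (2*o*(9 + o))/2 = o*(9 + o))
D(s) = 2/(29 + s)
(-154412 + D(t(22))) - 274516 = (-154412 + 2/(29 + 22*(9 + 22))) - 274516 = (-154412 + 2/(29 + 22*31)) - 274516 = (-154412 + 2/(29 + 682)) - 274516 = (-154412 + 2/711) - 274516 = -109786930/711 - 274516 = -304967806/711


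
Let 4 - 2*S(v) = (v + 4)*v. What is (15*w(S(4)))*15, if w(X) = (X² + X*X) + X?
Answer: 85050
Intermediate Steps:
S(v) = 2 - v*(4 + v)/2 (S(v) = 2 - (v + 4)*v/2 = 2 - (4 + v)*v/2 = 2 - v*(4 + v)/2)
w(X) = X + 2*X² (w(X) = (X² + X²) + X = 2*X² + X = X + 2*X²)
(15*w(S(4)))*15 = (15*((2 - 2*4 - ½*4²)*(1 + 2*(2 - 2*4 - ½*4²))))*15 = (15*((2 - 8 - ½*16)*(1 + 2*(2 - 8 - ½*16))))*15 = (15*((2 - 8 - 8)*(1 + 2*(2 - 8 - 8))))*15 = (15*(-14*(1 + 2*(-14))))*15 = (15*(-14*(1 - 28)))*15 = (15*(-14*(-27)))*15 = (15*378)*15 = 5670*15 = 85050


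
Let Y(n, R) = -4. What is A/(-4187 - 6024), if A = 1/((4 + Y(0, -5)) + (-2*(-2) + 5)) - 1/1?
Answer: 8/91899 ≈ 8.7052e-5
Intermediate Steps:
A = -8/9 (A = 1/((4 - 4) + (-2*(-2) + 5)) - 1/1 = 1/(0 + (4 + 5)) - 1*1 = 1/(0 + 9) - 1 = 1/9 - 1 = -8/9 ≈ -0.88889)
A/(-4187 - 6024) = -8/9/(-4187 - 6024) = -8/9/(-10211) = -1/10211*(-8/9) = 8/91899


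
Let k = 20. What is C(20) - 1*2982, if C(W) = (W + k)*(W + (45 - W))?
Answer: -1182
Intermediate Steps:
C(W) = 900 + 45*W (C(W) = (W + 20)*(W + (45 - W)) = (20 + W)*45 = 900 + 45*W)
C(20) - 1*2982 = (900 + 45*20) - 1*2982 = (900 + 900) - 2982 = 1800 - 2982 = -1182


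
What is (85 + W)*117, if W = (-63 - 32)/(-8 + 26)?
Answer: 18655/2 ≈ 9327.5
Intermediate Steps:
W = -95/18 ≈ -5.2778
(85 + W)*117 = (85 - 95/18)*117 = (1435/18)*117 = 18655/2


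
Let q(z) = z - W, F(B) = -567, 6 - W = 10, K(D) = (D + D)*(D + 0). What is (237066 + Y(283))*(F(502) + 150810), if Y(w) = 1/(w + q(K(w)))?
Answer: 5715363267002913/160465 ≈ 3.5618e+10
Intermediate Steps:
K(D) = 2*D² (K(D) = (2*D)*D = 2*D²)
W = -4 (W = 6 - 1*10 = 6 - 10 = -4)
q(z) = 4 + z (q(z) = z - 1*(-4) = z + 4 = 4 + z)
Y(w) = 1/(4 + w + 2*w²) (Y(w) = 1/(w + (4 + 2*w²)) = 1/(4 + w + 2*w²))
(237066 + Y(283))*(F(502) + 150810) = (237066 + 1/(4 + 283 + 2*283²))*(-567 + 150810) = (237066 + 1/(4 + 283 + 2*80089))*150243 = (237066 + 1/(4 + 283 + 160178))*150243 = (237066 + 1/160465)*150243 = (38040795691/160465)*150243 = 5715363267002913/160465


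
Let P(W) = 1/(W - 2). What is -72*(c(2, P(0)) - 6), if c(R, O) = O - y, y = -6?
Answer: 36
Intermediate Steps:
P(W) = 1/(-2 + W)
c(R, O) = 6 + O (c(R, O) = O - 1*(-6) = O + 6 = 6 + O)
-72*(c(2, P(0)) - 6) = -72*((6 + 1/(-2 + 0)) - 6) = -72*((6 + 1/(-2)) - 6) = -72*((6 - 1/2) - 6) = -72*(11/2 - 6) = -72*(-1/2) = 36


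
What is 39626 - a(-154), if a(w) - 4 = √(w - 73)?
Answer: 39622 - I*√227 ≈ 39622.0 - 15.067*I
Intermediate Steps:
a(w) = 4 + √(-73 + w) (a(w) = 4 + √(w - 73) = 4 + √(-73 + w))
39626 - a(-154) = 39626 - (4 + √(-73 - 154)) = 39626 - (4 + √(-227)) = 39626 - (4 + I*√227) = 39626 + (-4 - I*√227) = 39622 - I*√227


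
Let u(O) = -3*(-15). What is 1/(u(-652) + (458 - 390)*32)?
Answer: 1/2221 ≈ 0.00045025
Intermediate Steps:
u(O) = 45
1/(u(-652) + (458 - 390)*32) = 1/(45 + (458 - 390)*32) = 1/(45 + 68*32) = 1/(45 + 2176) = 1/2221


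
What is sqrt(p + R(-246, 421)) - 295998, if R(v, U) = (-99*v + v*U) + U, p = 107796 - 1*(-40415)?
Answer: -295998 + 2*sqrt(17355) ≈ -2.9573e+5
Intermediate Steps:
p = 148211 (p = 107796 + 40415 = 148211)
R(v, U) = U - 99*v + U*v (R(v, U) = (-99*v + U*v) + U = U - 99*v + U*v)
sqrt(p + R(-246, 421)) - 295998 = sqrt(148211 + (421 - 99*(-246) + 421*(-246))) - 295998 = sqrt(148211 + (421 + 24354 - 103566)) - 295998 = sqrt(148211 - 78791) - 295998 = sqrt(69420) - 295998 = 2*sqrt(17355) - 295998 = -295998 + 2*sqrt(17355)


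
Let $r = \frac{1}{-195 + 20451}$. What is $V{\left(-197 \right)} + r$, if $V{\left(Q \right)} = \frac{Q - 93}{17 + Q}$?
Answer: $\frac{97907}{60768} \approx 1.6112$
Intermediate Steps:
$r = \frac{1}{20256} \approx 4.9368 \cdot 10^{-5}$
$V{\left(Q \right)} = \frac{-93 + Q}{17 + Q}$
$V{\left(-197 \right)} + r = \frac{-93 - 197}{17 - 197} + \frac{1}{20256} = \frac{1}{-180} \left(-290\right) + \frac{1}{20256} = \left(- \frac{1}{180}\right) \left(-290\right) + \frac{1}{20256} = \frac{29}{18} + \frac{1}{20256} = \frac{97907}{60768}$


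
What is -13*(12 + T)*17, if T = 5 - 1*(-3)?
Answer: -4420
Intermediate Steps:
T = 8 (T = 5 + 3 = 8)
-13*(12 + T)*17 = -13*(12 + 8)*17 = -13*20*17 = -260*17 = -4420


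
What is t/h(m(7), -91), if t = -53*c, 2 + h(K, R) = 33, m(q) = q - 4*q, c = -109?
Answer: 5777/31 ≈ 186.35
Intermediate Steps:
m(q) = -3*q
h(K, R) = 31 (h(K, R) = -2 + 33 = 31)
t = 5777 (t = -53*(-109) = 5777)
t/h(m(7), -91) = 5777/31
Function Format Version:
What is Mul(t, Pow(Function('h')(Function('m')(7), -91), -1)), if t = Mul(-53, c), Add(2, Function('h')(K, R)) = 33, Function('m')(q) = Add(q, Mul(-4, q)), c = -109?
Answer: Rational(5777, 31) ≈ 186.35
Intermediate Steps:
Function('m')(q) = Mul(-3, q)
Function('h')(K, R) = 31 (Function('h')(K, R) = Add(-2, 33) = 31)
t = 5777 (t = Mul(-53, -109) = 5777)
Mul(t, Pow(Function('h')(Function('m')(7), -91), -1)) = Mul(5777, Pow(31, -1)) = Mul(5777, Rational(1, 31)) = Rational(5777, 31)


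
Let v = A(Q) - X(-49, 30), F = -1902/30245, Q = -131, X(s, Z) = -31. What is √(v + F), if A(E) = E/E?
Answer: √29214794810/30245 ≈ 5.6513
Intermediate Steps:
A(E) = 1
F = -1902/30245 (F = -1902*1/30245 = -1902/30245 ≈ -0.062886)
v = 32 (v = 1 - 1*(-31) = 1 + 31 = 32)
√(v + F) = √(32 - 1902/30245) = √(965938/30245) = √29214794810/30245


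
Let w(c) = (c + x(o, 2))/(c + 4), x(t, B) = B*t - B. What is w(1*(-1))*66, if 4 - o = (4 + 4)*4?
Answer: -1298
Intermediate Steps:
o = -28 (o = 4 - (4 + 4)*4 = 4 - 8*4 = 4 - 1*32 = 4 - 32 = -28)
x(t, B) = -B + B*t
w(c) = (-58 + c)/(4 + c) (w(c) = (c + 2*(-1 - 28))/(c + 4) = (c + 2*(-29))/(4 + c) = (c - 58)/(4 + c) = (-58 + c)/(4 + c))
w(1*(-1))*66 = ((-58 + 1*(-1))/(4 + 1*(-1)))*66 = ((-58 - 1)/(4 - 1))*66 = (-59/3)*66 = ((⅓)*(-59))*66 = -59/3*66 = -1298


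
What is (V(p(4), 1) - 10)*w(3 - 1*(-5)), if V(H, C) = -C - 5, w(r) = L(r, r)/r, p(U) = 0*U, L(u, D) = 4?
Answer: -8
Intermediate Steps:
p(U) = 0
w(r) = 4/r
V(H, C) = -5 - C
(V(p(4), 1) - 10)*w(3 - 1*(-5)) = ((-5 - 1*1) - 10)*(4/(3 - 1*(-5))) = ((-5 - 1) - 10)*(4/(3 + 5)) = (-6 - 10)*(4/8) = -64/8 = -16*½ = -8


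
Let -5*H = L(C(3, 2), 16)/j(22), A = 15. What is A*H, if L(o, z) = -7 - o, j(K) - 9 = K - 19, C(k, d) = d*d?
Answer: 11/4 ≈ 2.7500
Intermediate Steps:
C(k, d) = d**2
j(K) = -10 + K (j(K) = 9 + (K - 19) = 9 + (-19 + K) = -10 + K)
H = 11/60 (H = -(-7 - 1*2**2)/(5*(-10 + 22)) = -(-7 - 1*4)/(5*12) = -(-7 - 4)/(5*12) = -(-11)/(5*12) = -1/5*(-11/12) = 11/60 ≈ 0.18333)
A*H = 15*(11/60) = 11/4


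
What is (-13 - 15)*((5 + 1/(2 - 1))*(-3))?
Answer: 504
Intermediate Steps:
(-13 - 15)*((5 + 1/(2 - 1))*(-3)) = -28*(5 + 1/1)*(-3) = -28*(5 + 1)*(-3) = -168*(-3) = -28*(-18) = 504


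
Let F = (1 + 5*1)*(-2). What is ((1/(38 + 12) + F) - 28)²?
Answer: 3996001/2500 ≈ 1598.4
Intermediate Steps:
F = -12 (F = (1 + 5)*(-2) = 6*(-2) = -12)
((1/(38 + 12) + F) - 28)² = ((1/(38 + 12) - 12) - 28)² = ((1/50 - 12) - 28)² = (-599/50 - 28)² = (-1999/50)² = 3996001/2500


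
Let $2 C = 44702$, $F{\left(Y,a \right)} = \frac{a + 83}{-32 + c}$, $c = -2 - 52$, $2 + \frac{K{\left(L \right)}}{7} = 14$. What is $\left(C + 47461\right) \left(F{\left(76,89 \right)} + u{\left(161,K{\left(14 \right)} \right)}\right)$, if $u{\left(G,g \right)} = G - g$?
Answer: $5235900$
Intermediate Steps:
$K{\left(L \right)} = 84$ ($K{\left(L \right)} = -14 + 7 \cdot 14 = -14 + 98 = 84$)
$c = -54$ ($c = -2 - 52 = -54$)
$F{\left(Y,a \right)} = - \frac{83}{86} - \frac{a}{86}$ ($F{\left(Y,a \right)} = \frac{a + 83}{-32 - 54} = \frac{83 + a}{-86} = \left(83 + a\right) \left(- \frac{1}{86}\right) = - \frac{83}{86} - \frac{a}{86}$)
$C = 22351$ ($C = \frac{1}{2} \cdot 44702 = 22351$)
$\left(C + 47461\right) \left(F{\left(76,89 \right)} + u{\left(161,K{\left(14 \right)} \right)}\right) = \left(22351 + 47461\right) \left(\left(- \frac{83}{86} - \frac{89}{86}\right) + \left(161 - 84\right)\right) = 69812 \left(\left(- \frac{83}{86} - \frac{89}{86}\right) + \left(161 - 84\right)\right) = 69812 \left(-2 + 77\right) = 69812 \cdot 75 = 5235900$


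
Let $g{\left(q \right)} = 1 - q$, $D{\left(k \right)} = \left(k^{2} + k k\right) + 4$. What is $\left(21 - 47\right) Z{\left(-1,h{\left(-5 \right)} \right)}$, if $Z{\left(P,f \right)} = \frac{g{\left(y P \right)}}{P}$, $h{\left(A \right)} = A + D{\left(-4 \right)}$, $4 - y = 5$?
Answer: $0$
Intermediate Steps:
$y = -1$ ($y = 4 - 5 = -1$)
$D{\left(k \right)} = 4 + 2 k^{2}$ ($D{\left(k \right)} = \left(k^{2} + k^{2}\right) + 4 = 2 k^{2} + 4 = 4 + 2 k^{2}$)
$h{\left(A \right)} = 36 + A$ ($h{\left(A \right)} = A + \left(4 + 2 \left(-4\right)^{2}\right) = A + \left(4 + 2 \cdot 16\right) = A + \left(4 + 32\right) = A + 36 = 36 + A$)
$Z{\left(P,f \right)} = \frac{1 + P}{P}$ ($Z{\left(P,f \right)} = \frac{1 - - P}{P} = \frac{1 + P}{P}$)
$\left(21 - 47\right) Z{\left(-1,h{\left(-5 \right)} \right)} = \left(21 - 47\right) \frac{1 - 1}{-1} = - 26 \left(\left(-1\right) 0\right) = \left(-26\right) 0 = 0$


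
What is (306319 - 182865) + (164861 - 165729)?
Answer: 122586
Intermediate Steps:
(306319 - 182865) + (164861 - 165729) = 123454 - 868 = 122586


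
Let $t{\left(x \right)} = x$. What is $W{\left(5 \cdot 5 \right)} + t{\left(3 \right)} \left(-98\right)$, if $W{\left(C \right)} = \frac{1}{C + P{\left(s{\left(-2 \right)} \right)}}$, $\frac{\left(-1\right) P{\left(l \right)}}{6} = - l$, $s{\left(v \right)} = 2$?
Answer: $- \frac{10877}{37} \approx -293.97$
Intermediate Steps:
$P{\left(l \right)} = 6 l$ ($P{\left(l \right)} = - 6 \left(- l\right) = 6 l$)
$W{\left(C \right)} = \frac{1}{12 + C}$ ($W{\left(C \right)} = \frac{1}{C + 6 \cdot 2} = \frac{1}{C + 12} = \frac{1}{12 + C}$)
$W{\left(5 \cdot 5 \right)} + t{\left(3 \right)} \left(-98\right) = \frac{1}{12 + 5 \cdot 5} + 3 \left(-98\right) = \frac{1}{12 + 25} - 294 = \frac{1}{37} - 294 = - \frac{10877}{37}$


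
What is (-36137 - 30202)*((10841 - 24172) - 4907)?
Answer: 1209890682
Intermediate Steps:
(-36137 - 30202)*((10841 - 24172) - 4907) = -66339*(-13331 - 4907) = -66339*(-18238) = 1209890682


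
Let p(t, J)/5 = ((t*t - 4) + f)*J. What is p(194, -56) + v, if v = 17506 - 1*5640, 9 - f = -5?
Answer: -10529014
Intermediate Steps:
f = 14 (f = 9 - 1*(-5) = 9 + 5 = 14)
p(t, J) = 5*J*(10 + t**2) (p(t, J) = 5*(((t*t - 4) + 14)*J) = 5*(((t**2 - 4) + 14)*J) = 5*(((-4 + t**2) + 14)*J) = 5*((10 + t**2)*J) = 5*(J*(10 + t**2)) = 5*J*(10 + t**2))
v = 11866 (v = 17506 - 5640 = 11866)
p(194, -56) + v = 5*(-56)*(10 + 194**2) + 11866 = 5*(-56)*(10 + 37636) + 11866 = 5*(-56)*37646 + 11866 = -10540880 + 11866 = -10529014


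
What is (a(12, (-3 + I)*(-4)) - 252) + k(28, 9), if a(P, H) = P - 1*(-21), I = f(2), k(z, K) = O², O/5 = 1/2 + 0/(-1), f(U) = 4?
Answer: -851/4 ≈ -212.75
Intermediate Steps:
O = 5/2 (O = 5*(1/2 + 0/(-1)) = 5*(1*(½) + 0*(-1)) = 5*(½ + 0) = 5*(½) = 5/2 ≈ 2.5000)
k(z, K) = 25/4 (k(z, K) = (5/2)² = 25/4)
I = 4
a(P, H) = 21 + P (a(P, H) = P + 21 = 21 + P)
(a(12, (-3 + I)*(-4)) - 252) + k(28, 9) = ((21 + 12) - 252) + 25/4 = (33 - 252) + 25/4 = -219 + 25/4 = -851/4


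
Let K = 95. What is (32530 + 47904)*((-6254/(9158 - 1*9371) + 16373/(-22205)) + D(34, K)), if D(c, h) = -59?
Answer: -11555760864476/4729665 ≈ -2.4433e+6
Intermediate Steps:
(32530 + 47904)*((-6254/(9158 - 1*9371) + 16373/(-22205)) + D(34, K)) = (32530 + 47904)*((-6254/(9158 - 1*9371) + 16373/(-22205)) - 59) = 80434*((-6254/(9158 - 9371) + 16373*(-1/22205)) - 59) = 80434*((-6254/(-213) - 16373/22205) - 59) = 80434*((-6254*(-1/213) - 16373/22205) - 59) = 80434*((6254/213 - 16373/22205) - 59) = 80434*(135382621/4729665 - 59) = 80434*(-143667614/4729665) = -11555760864476/4729665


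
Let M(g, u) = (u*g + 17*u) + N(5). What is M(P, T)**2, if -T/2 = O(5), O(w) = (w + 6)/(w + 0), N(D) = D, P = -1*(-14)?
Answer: 431649/25 ≈ 17266.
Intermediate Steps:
P = 14
O(w) = (6 + w)/w
T = -22/5 (T = -2*(6 + 5)/5 = -2*11/5 = -22/5 ≈ -4.4000)
M(g, u) = 5 + 17*u + g*u (M(g, u) = (u*g + 17*u) + 5 = (g*u + 17*u) + 5 = (17*u + g*u) + 5 = 5 + 17*u + g*u)
M(P, T)**2 = (5 + 17*(-22/5) + 14*(-22/5))**2 = (5 - 374/5 - 308/5)**2 = (-657/5)**2 = 431649/25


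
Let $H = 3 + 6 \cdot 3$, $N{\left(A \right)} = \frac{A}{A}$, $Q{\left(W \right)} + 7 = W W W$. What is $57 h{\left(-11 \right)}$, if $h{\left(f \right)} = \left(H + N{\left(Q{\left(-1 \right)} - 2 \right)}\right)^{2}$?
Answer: $27588$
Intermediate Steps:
$Q{\left(W \right)} = -7 + W^{3}$ ($Q{\left(W \right)} = -7 + W W W = -7 + W^{2} W = -7 + W^{3}$)
$N{\left(A \right)} = 1$
$H = 21$ ($H = 3 + 18 = 21$)
$h{\left(f \right)} = 484$ ($h{\left(f \right)} = \left(21 + 1\right)^{2} = 22^{2} = 484$)
$57 h{\left(-11 \right)} = 57 \cdot 484 = 27588$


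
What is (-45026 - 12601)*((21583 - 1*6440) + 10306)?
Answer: -1466549523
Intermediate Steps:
(-45026 - 12601)*((21583 - 1*6440) + 10306) = -57627*((21583 - 6440) + 10306) = -57627*(15143 + 10306) = -57627*25449 = -1466549523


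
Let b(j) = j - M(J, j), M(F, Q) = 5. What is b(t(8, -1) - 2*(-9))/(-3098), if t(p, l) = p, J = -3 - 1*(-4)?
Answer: -21/3098 ≈ -0.0067786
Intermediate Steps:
J = 1 (J = -3 + 4 = 1)
b(j) = -5 + j (b(j) = j - 1*5 = j - 5 = -5 + j)
b(t(8, -1) - 2*(-9))/(-3098) = (-5 + (8 - 2*(-9)))/(-3098) = (-5 + (8 + 18))*(-1/3098) = (-5 + 26)*(-1/3098) = 21*(-1/3098) = -21/3098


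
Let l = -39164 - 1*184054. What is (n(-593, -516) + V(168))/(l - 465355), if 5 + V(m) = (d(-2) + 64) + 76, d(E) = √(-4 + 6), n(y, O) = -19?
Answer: -116/688573 - √2/688573 ≈ -0.00017052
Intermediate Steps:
l = -223218 (l = -39164 - 184054 = -223218)
d(E) = √2
V(m) = 135 + √2 (V(m) = -5 + ((√2 + 64) + 76) = -5 + ((64 + √2) + 76) = -5 + (140 + √2) = 135 + √2)
(n(-593, -516) + V(168))/(l - 465355) = (-19 + (135 + √2))/(-223218 - 465355) = (116 + √2)/(-688573) = (116 + √2)*(-1/688573) = -116/688573 - √2/688573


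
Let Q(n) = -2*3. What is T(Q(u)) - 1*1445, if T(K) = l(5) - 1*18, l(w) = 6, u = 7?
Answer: -1457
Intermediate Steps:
Q(n) = -6
T(K) = -12 (T(K) = 6 - 1*18 = 6 - 18 = -12)
T(Q(u)) - 1*1445 = -12 - 1*1445 = -12 - 1445 = -1457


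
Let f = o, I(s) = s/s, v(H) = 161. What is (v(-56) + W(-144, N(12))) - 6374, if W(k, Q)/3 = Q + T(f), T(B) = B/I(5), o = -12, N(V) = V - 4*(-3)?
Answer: -6177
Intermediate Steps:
N(V) = 12 + V (N(V) = V + 12 = 12 + V)
I(s) = 1
f = -12
T(B) = B (T(B) = B/1 = B*1 = B)
W(k, Q) = -36 + 3*Q (W(k, Q) = 3*(Q - 12) = 3*(-12 + Q) = -36 + 3*Q)
(v(-56) + W(-144, N(12))) - 6374 = (161 + (-36 + 3*(12 + 12))) - 6374 = (161 + (-36 + 3*24)) - 6374 = (161 + (-36 + 72)) - 6374 = (161 + 36) - 6374 = 197 - 6374 = -6177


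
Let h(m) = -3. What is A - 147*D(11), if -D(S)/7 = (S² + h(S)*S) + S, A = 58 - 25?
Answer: 101904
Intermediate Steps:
A = 33
D(S) = -7*S² + 14*S (D(S) = -7*((S² - 3*S) + S) = -7*(S² - 2*S) = -7*S² + 14*S)
A - 147*D(11) = 33 - 1029*11*(2 - 1*11) = 33 - 1029*11*(2 - 11) = 33 - 1029*11*(-9) = 33 - 147*(-693) = 33 + 101871 = 101904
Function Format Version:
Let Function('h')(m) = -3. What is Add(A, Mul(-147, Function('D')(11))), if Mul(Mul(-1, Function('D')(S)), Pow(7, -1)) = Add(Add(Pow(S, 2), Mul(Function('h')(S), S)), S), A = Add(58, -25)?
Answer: 101904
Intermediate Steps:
A = 33
Function('D')(S) = Add(Mul(-7, Pow(S, 2)), Mul(14, S)) (Function('D')(S) = Mul(-7, Add(Add(Pow(S, 2), Mul(-3, S)), S)) = Mul(-7, Add(Pow(S, 2), Mul(-2, S))) = Add(Mul(-7, Pow(S, 2)), Mul(14, S)))
Add(A, Mul(-147, Function('D')(11))) = Add(33, Mul(-147, Mul(7, 11, Add(2, Mul(-1, 11))))) = Add(33, Mul(-147, Mul(7, 11, Add(2, -11)))) = Add(33, Mul(-147, Mul(7, 11, -9))) = Add(33, Mul(-147, -693)) = Add(33, 101871) = 101904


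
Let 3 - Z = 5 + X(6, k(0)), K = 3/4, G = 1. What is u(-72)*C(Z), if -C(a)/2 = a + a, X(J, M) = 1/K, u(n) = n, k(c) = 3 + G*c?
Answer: -960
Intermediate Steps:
K = ¾ (K = 3*(¼) = ¾ ≈ 0.75000)
k(c) = 3 + c (k(c) = 3 + 1*c = 3 + c)
X(J, M) = 4/3 (X(J, M) = 1/(¾) = 4/3)
Z = -10/3 (Z = 3 - (5 + 4/3) = 3 - 1*19/3 = 3 - 19/3 = -10/3 ≈ -3.3333)
C(a) = -4*a (C(a) = -2*(a + a) = -4*a)
u(-72)*C(Z) = -(-288)*(-10)/3 = -72*40/3 = -960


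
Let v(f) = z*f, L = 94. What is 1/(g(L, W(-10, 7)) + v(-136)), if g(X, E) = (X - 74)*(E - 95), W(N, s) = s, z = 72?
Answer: -1/11552 ≈ -8.6565e-5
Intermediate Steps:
g(X, E) = (-95 + E)*(-74 + X) (g(X, E) = (-74 + X)*(-95 + E) = (-95 + E)*(-74 + X))
v(f) = 72*f
1/(g(L, W(-10, 7)) + v(-136)) = 1/((7030 - 95*94 - 74*7 + 7*94) + 72*(-136)) = 1/((7030 - 8930 - 518 + 658) - 9792) = 1/(-1760 - 9792) = 1/(-11552) = -1/11552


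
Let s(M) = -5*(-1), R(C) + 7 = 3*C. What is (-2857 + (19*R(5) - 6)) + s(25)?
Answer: -2706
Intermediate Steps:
R(C) = -7 + 3*C
s(M) = 5
(-2857 + (19*R(5) - 6)) + s(25) = (-2857 + (19*(-7 + 3*5) - 6)) + 5 = (-2857 + (19*(-7 + 15) - 6)) + 5 = (-2857 + (19*8 - 6)) + 5 = (-2857 + (152 - 6)) + 5 = (-2857 + 146) + 5 = -2711 + 5 = -2706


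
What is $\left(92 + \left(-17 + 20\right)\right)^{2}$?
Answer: $9025$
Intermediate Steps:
$\left(92 + \left(-17 + 20\right)\right)^{2} = \left(92 + 3\right)^{2} = 95^{2} = 9025$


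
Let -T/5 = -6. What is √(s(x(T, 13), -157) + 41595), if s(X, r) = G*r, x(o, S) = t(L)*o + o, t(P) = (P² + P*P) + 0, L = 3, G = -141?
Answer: 2*√15933 ≈ 252.45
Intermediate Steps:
T = 30 (T = -5*(-6) = 30)
t(P) = 2*P² (t(P) = (P² + P²) + 0 = 2*P² + 0 = 2*P²)
x(o, S) = 19*o (x(o, S) = (2*3²)*o + o = (2*9)*o + o = 18*o + o = 19*o)
s(X, r) = -141*r
√(s(x(T, 13), -157) + 41595) = √(-141*(-157) + 41595) = √(22137 + 41595) = √63732 = 2*√15933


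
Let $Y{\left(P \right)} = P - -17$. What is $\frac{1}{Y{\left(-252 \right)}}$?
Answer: $- \frac{1}{235} \approx -0.0042553$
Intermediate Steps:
$Y{\left(P \right)} = 17 + P$ ($Y{\left(P \right)} = P + 17 = 17 + P$)
$\frac{1}{Y{\left(-252 \right)}} = \frac{1}{17 - 252} = \frac{1}{-235} = - \frac{1}{235}$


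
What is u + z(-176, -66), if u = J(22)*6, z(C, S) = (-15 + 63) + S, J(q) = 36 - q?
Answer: 66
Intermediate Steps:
z(C, S) = 48 + S
u = 84 (u = (36 - 1*22)*6 = (36 - 22)*6 = 14*6 = 84)
u + z(-176, -66) = 84 + (48 - 66) = 84 - 18 = 66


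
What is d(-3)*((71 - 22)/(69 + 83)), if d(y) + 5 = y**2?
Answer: 49/38 ≈ 1.2895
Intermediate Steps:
d(y) = -5 + y**2
d(-3)*((71 - 22)/(69 + 83)) = (-5 + (-3)**2)*((71 - 22)/(69 + 83)) = (-5 + 9)*(49/152) = 4*(49*(1/152)) = 4*(49/152) = 49/38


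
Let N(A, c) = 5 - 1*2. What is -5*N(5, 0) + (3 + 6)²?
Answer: 66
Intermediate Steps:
N(A, c) = 3 (N(A, c) = 5 - 2 = 3)
-5*N(5, 0) + (3 + 6)² = -5*3 + (3 + 6)² = -15 + 9² = -15 + 81 = 66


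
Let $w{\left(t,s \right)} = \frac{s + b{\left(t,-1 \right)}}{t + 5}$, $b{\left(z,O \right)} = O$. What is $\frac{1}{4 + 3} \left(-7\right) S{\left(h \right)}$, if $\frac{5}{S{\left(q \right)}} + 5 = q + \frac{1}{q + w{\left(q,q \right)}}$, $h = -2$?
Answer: $\frac{15}{22} \approx 0.68182$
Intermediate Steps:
$w{\left(t,s \right)} = \frac{-1 + s}{5 + t}$ ($w{\left(t,s \right)} = \frac{s - 1}{t + 5} = \frac{-1 + s}{5 + t}$)
$S{\left(q \right)} = \frac{5}{-5 + q + \frac{1}{q + \frac{-1 + q}{5 + q}}}$ ($S{\left(q \right)} = \frac{5}{-5 + \left(q + \frac{1}{q + \frac{-1 + q}{5 + q}}\right)} = \frac{5}{-5 + q + \frac{1}{q + \frac{-1 + q}{5 + q}}}$)
$\frac{1}{4 + 3} \left(-7\right) S{\left(h \right)} = \frac{1}{4 + 3} \left(-7\right) \frac{5 \left(-1 + \left(-2\right)^{2} + 6 \left(-2\right)\right)}{10 + \left(-2\right)^{2} + \left(-2\right)^{3} - -60} = \frac{1}{7} \left(-7\right) \frac{5 \left(-1 + 4 - 12\right)}{10 + 4 - 8 + 60} = \frac{1}{7} \left(-7\right) 5 \cdot \frac{1}{66} \left(-9\right) = - \frac{5 \left(-9\right)}{66} = \left(-1\right) \left(- \frac{15}{22}\right) = \frac{15}{22}$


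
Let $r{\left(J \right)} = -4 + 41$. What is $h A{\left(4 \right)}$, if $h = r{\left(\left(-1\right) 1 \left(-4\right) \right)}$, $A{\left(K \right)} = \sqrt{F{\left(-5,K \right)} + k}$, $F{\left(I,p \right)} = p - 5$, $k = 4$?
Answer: $37 \sqrt{3} \approx 64.086$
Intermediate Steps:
$F{\left(I,p \right)} = -5 + p$
$A{\left(K \right)} = \sqrt{-1 + K}$ ($A{\left(K \right)} = \sqrt{\left(-5 + K\right) + 4} = \sqrt{-1 + K}$)
$r{\left(J \right)} = 37$
$h = 37$
$h A{\left(4 \right)} = 37 \sqrt{-1 + 4} = 37 \sqrt{3}$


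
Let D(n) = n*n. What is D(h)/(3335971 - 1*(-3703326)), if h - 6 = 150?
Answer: 24336/7039297 ≈ 0.0034572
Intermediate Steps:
h = 156 (h = 6 + 150 = 156)
D(n) = n**2
D(h)/(3335971 - 1*(-3703326)) = 156**2/(3335971 - 1*(-3703326)) = 24336/(3335971 + 3703326) = 24336/7039297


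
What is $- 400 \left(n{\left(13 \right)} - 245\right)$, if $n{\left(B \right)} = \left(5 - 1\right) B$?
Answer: $77200$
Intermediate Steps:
$n{\left(B \right)} = 4 B$
$- 400 \left(n{\left(13 \right)} - 245\right) = - 400 \left(4 \cdot 13 - 245\right) = - 400 \left(52 - 245\right) = \left(-400\right) \left(-193\right) = 77200$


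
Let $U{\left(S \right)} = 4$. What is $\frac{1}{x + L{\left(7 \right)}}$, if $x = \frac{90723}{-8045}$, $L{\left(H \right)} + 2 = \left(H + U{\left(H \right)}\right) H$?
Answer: $\frac{8045}{512652} \approx 0.015693$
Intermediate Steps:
$L{\left(H \right)} = -2 + H \left(4 + H\right)$ ($L{\left(H \right)} = -2 + \left(H + 4\right) H = -2 + \left(4 + H\right) H = -2 + H \left(4 + H\right)$)
$x = - \frac{90723}{8045}$ ($x = 90723 \left(- \frac{1}{8045}\right) = - \frac{90723}{8045} \approx -11.277$)
$\frac{1}{x + L{\left(7 \right)}} = \frac{1}{- \frac{90723}{8045} + \left(-2 + 7^{2} + 4 \cdot 7\right)} = \frac{1}{- \frac{90723}{8045} + \left(-2 + 49 + 28\right)} = \frac{1}{- \frac{90723}{8045} + 75} = \frac{1}{\frac{512652}{8045}} = \frac{8045}{512652}$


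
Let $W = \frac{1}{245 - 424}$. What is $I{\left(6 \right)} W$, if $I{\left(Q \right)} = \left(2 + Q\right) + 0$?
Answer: $- \frac{8}{179} \approx -0.044693$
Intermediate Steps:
$W = - \frac{1}{179}$ ($W = \frac{1}{-179} = - \frac{1}{179} \approx -0.0055866$)
$I{\left(Q \right)} = 2 + Q$
$I{\left(6 \right)} W = \left(2 + 6\right) \left(- \frac{1}{179}\right) = 8 \left(- \frac{1}{179}\right) = - \frac{8}{179}$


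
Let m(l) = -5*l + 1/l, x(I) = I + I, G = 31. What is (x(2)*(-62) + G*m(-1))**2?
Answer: 15376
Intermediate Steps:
x(I) = 2*I
m(l) = 1/l - 5*l
(x(2)*(-62) + G*m(-1))**2 = ((2*2)*(-62) + 31*(1/(-1) - 5*(-1)))**2 = (4*(-62) + 31*(-1 + 5))**2 = (-248 + 31*4)**2 = (-248 + 124)**2 = (-124)**2 = 15376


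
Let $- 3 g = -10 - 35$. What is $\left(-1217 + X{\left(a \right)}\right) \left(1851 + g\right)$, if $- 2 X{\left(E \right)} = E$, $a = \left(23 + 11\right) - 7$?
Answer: $-2296113$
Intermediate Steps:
$a = 27$ ($a = 34 - 7 = 27$)
$X{\left(E \right)} = - \frac{E}{2}$
$g = 15$ ($g = - \frac{-10 - 35}{3} = \left(- \frac{1}{3}\right) \left(-45\right) = 15$)
$\left(-1217 + X{\left(a \right)}\right) \left(1851 + g\right) = \left(-1217 - \frac{27}{2}\right) \left(1851 + 15\right) = \left(-1217 - \frac{27}{2}\right) 1866 = \left(- \frac{2461}{2}\right) 1866 = -2296113$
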